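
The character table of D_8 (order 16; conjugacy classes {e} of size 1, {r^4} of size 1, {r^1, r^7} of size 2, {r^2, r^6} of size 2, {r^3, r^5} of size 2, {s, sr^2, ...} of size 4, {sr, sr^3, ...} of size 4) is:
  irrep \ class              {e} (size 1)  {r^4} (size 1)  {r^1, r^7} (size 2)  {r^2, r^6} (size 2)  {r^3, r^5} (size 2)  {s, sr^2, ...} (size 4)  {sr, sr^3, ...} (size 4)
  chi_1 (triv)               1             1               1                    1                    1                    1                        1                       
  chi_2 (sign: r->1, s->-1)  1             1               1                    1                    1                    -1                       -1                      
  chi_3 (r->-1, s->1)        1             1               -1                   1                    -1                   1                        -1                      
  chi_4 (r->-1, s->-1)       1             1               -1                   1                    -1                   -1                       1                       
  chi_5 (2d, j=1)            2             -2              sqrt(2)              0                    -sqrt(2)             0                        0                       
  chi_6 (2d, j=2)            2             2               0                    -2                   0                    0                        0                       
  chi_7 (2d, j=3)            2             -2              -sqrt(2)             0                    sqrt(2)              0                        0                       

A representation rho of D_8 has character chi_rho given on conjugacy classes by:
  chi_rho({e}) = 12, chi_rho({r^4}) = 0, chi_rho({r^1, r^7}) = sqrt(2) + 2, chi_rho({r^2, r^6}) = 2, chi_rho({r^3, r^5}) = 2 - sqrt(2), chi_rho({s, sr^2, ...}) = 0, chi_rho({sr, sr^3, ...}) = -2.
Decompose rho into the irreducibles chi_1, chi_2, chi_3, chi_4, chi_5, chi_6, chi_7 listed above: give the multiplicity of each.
Multiplicities: chi_1: 1, chi_2: 2, chi_3: 1, chi_4: 0, chi_5: 2, chi_6: 1, chi_7: 1.

Use <chi_rho, chi> = (1/|G|) sum_C |C| * chi_rho(C) * conj(chi(C)) with |G| = 16 for each irreducible chi in the table:
  <chi_rho, chi_1> = (1/16)[1*(12)*conj(1) + 1*(0)*conj(1) + 2*(sqrt(2) + 2)*conj(1) + 2*(2)*conj(1) + 2*(2 - sqrt(2))*conj(1) + 4*(0)*conj(1) + 4*(-2)*conj(1)]
      = (1/16)[(12) + (0) + (2*sqrt(2) + 4) + (4) + (4 - 2*sqrt(2)) + (0) + (-8)] = 16/16 = 1
  <chi_rho, chi_2> = (1/16)[1*(12)*conj(1) + 1*(0)*conj(1) + 2*(sqrt(2) + 2)*conj(1) + 2*(2)*conj(1) + 2*(2 - sqrt(2))*conj(1) + 4*(0)*conj(-1) + 4*(-2)*conj(-1)]
      = (1/16)[(12) + (0) + (2*sqrt(2) + 4) + (4) + (4 - 2*sqrt(2)) + (0) + (8)] = 32/16 = 2
  <chi_rho, chi_3> = (1/16)[1*(12)*conj(1) + 1*(0)*conj(1) + 2*(sqrt(2) + 2)*conj(-1) + 2*(2)*conj(1) + 2*(2 - sqrt(2))*conj(-1) + 4*(0)*conj(1) + 4*(-2)*conj(-1)]
      = (1/16)[(12) + (0) + (-4 - 2*sqrt(2)) + (4) + (-4 + 2*sqrt(2)) + (0) + (8)] = 16/16 = 1
  <chi_rho, chi_4> = (1/16)[1*(12)*conj(1) + 1*(0)*conj(1) + 2*(sqrt(2) + 2)*conj(-1) + 2*(2)*conj(1) + 2*(2 - sqrt(2))*conj(-1) + 4*(0)*conj(-1) + 4*(-2)*conj(1)]
      = (1/16)[(12) + (0) + (-4 - 2*sqrt(2)) + (4) + (-4 + 2*sqrt(2)) + (0) + (-8)] = 0/16 = 0
  <chi_rho, chi_5> = (1/16)[1*(12)*conj(2) + 1*(0)*conj(-2) + 2*(sqrt(2) + 2)*conj(sqrt(2)) + 2*(2)*conj(0) + 2*(2 - sqrt(2))*conj(-sqrt(2)) + 4*(0)*conj(0) + 4*(-2)*conj(0)]
      = (1/16)[(24) + (0) + (4 + 4*sqrt(2)) + (0) + (4 - 4*sqrt(2)) + (0) + (0)] = 32/16 = 2
  <chi_rho, chi_6> = (1/16)[1*(12)*conj(2) + 1*(0)*conj(2) + 2*(sqrt(2) + 2)*conj(0) + 2*(2)*conj(-2) + 2*(2 - sqrt(2))*conj(0) + 4*(0)*conj(0) + 4*(-2)*conj(0)]
      = (1/16)[(24) + (0) + (0) + (-8) + (0) + (0) + (0)] = 16/16 = 1
  <chi_rho, chi_7> = (1/16)[1*(12)*conj(2) + 1*(0)*conj(-2) + 2*(sqrt(2) + 2)*conj(-sqrt(2)) + 2*(2)*conj(0) + 2*(2 - sqrt(2))*conj(sqrt(2)) + 4*(0)*conj(0) + 4*(-2)*conj(0)]
      = (1/16)[(24) + (0) + (-4*sqrt(2) - 4) + (0) + (-4 + 4*sqrt(2)) + (0) + (0)] = 16/16 = 1
Dimension check: dim(rho) = sum (mult * dim) = 1*1 + 2*1 + 1*1 + 0*1 + 2*2 + 1*2 + 1*2 = 12 = chi_rho(e) = 12.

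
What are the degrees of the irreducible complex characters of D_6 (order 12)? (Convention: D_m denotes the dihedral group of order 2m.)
Dimensions: 1, 1, 1, 1, 2, 2

Explanation: There are 6 irreducibles (= number of conjugacy classes). Their dimensions d_i satisfy sum d_i^2 = |G| = 12: 1 + 1 + 1 + 1 + 4 + 4 = 12.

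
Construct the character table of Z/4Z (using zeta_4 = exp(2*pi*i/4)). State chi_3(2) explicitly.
Character table of Z/4Z (irreps indexed chi_0,...,chi_3 with chi_k(m) = zeta_4^(k*m), zeta_4 = exp(2*pi*i/4)):
  irrep \ class  {0} (size 1)  {1} (size 1)  {2} (size 1)  {3} (size 1)
  chi_0          1             1             1             1           
  chi_1          1             I             -1            -I          
  chi_2          1             -1            1             -1          
  chi_3          1             -I            -1            I           

Spot check: chi_3(2) = zeta_4^(3*2) = zeta_4^6 = -1.

Proof sketch: Z/4Z is abelian, so all 4 irreducible complex representations are 1-dimensional. They are given by chi_k(m) = zeta_4^(k*m) for k = 0,...,3. Row orthogonality: sum_m chi_k(m) conj(chi_l(m)) = 4 * [k = l].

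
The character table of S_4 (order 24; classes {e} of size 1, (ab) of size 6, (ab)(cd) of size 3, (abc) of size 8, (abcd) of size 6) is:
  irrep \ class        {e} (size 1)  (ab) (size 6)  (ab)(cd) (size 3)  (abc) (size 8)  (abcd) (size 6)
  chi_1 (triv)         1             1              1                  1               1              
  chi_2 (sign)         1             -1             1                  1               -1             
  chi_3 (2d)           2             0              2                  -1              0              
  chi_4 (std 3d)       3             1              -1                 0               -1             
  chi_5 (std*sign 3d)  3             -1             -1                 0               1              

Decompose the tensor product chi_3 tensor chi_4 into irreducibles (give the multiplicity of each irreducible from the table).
chi_3 tensor chi_4 = chi_4 + chi_5 (all other irreducibles have multiplicity 0).

Working: The character of a tensor product is the pointwise product (chi_3 * chi_4)(C) = chi_3(C) * chi_4(C):
  {e}: (2)*(3), (ab): (0)*(1), (ab)(cd): (2)*(-1), (abc): (-1)*(0), (abcd): (0)*(-1)
so (chi_3 * chi_4) takes values
  {e} -> 6, (ab) -> 0, (ab)(cd) -> -2, (abc) -> 0, (abcd) -> 0.
Now take the inner product of this character with each irreducible chi from the table, <chi_3*chi_4, chi> = (1/24) sum_C |C| (chi_3*chi_4)(C) conj(chi(C)):
  <chi_3*chi_4, chi_1> = (1/24)[1*(6)*conj(1) + 6*(0)*conj(1) + 3*(-2)*conj(1) + 8*(0)*conj(1) + 6*(0)*conj(1)]
      = (1/24)[(6) + (0) + (-6) + (0) + (0)] = 0/24 = 0
  <chi_3*chi_4, chi_2> = (1/24)[1*(6)*conj(1) + 6*(0)*conj(-1) + 3*(-2)*conj(1) + 8*(0)*conj(1) + 6*(0)*conj(-1)]
      = (1/24)[(6) + (0) + (-6) + (0) + (0)] = 0/24 = 0
  <chi_3*chi_4, chi_3> = (1/24)[1*(6)*conj(2) + 6*(0)*conj(0) + 3*(-2)*conj(2) + 8*(0)*conj(-1) + 6*(0)*conj(0)]
      = (1/24)[(12) + (0) + (-12) + (0) + (0)] = 0/24 = 0
  <chi_3*chi_4, chi_4> = (1/24)[1*(6)*conj(3) + 6*(0)*conj(1) + 3*(-2)*conj(-1) + 8*(0)*conj(0) + 6*(0)*conj(-1)]
      = (1/24)[(18) + (0) + (6) + (0) + (0)] = 24/24 = 1
  <chi_3*chi_4, chi_5> = (1/24)[1*(6)*conj(3) + 6*(0)*conj(-1) + 3*(-2)*conj(-1) + 8*(0)*conj(0) + 6*(0)*conj(1)]
      = (1/24)[(18) + (0) + (6) + (0) + (0)] = 24/24 = 1
Hence the multiplicities are chi_4: 1, chi_5: 1. Dimension check: dim(chi_3)*dim(chi_4) = 2*3 = 6 and sum (mult * dim) = 1*3 + 1*3 = 6.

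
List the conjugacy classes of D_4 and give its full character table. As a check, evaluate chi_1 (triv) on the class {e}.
Conjugacy classes: {e} of size 1, {r^2} of size 1, {r^1, r^3} of size 2, {s, sr^2, ...} of size 2, {sr, sr^3, ...} of size 2.
Character table:
  irrep \ class              {e} (size 1)  {r^2} (size 1)  {r^1, r^3} (size 2)  {s, sr^2, ...} (size 2)  {sr, sr^3, ...} (size 2)
  chi_1 (triv)               1             1               1                    1                        1                       
  chi_2 (sign: r->1, s->-1)  1             1               1                    -1                       -1                      
  chi_3 (r->-1, s->1)        1             1               -1                   1                        -1                      
  chi_4 (r->-1, s->-1)       1             1               -1                   -1                       1                       
  chi_5 (2d, j=1)            2             -2              0                    0                        0                       

Spot check: chi_1 (triv) on {e} = 1.

Details: D_4 has order 2*4 = 8 with 5 conjugacy classes, hence 5 irreducibles. Sum of squared dims 1 + 1 + 1 + 1 + 4 = 8 = |G|. Linear characters come from the abelianisation; the 2-dimensional irreps have character r^k -> 2*cos(2*pi*j*k/4), reflections -> 0.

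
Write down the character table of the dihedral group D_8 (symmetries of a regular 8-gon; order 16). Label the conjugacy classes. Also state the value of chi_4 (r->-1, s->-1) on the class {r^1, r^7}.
Conjugacy classes: {e} of size 1, {r^4} of size 1, {r^1, r^7} of size 2, {r^2, r^6} of size 2, {r^3, r^5} of size 2, {s, sr^2, ...} of size 4, {sr, sr^3, ...} of size 4.
Character table:
  irrep \ class              {e} (size 1)  {r^4} (size 1)  {r^1, r^7} (size 2)  {r^2, r^6} (size 2)  {r^3, r^5} (size 2)  {s, sr^2, ...} (size 4)  {sr, sr^3, ...} (size 4)
  chi_1 (triv)               1             1               1                    1                    1                    1                        1                       
  chi_2 (sign: r->1, s->-1)  1             1               1                    1                    1                    -1                       -1                      
  chi_3 (r->-1, s->1)        1             1               -1                   1                    -1                   1                        -1                      
  chi_4 (r->-1, s->-1)       1             1               -1                   1                    -1                   -1                       1                       
  chi_5 (2d, j=1)            2             -2              sqrt(2)              0                    -sqrt(2)             0                        0                       
  chi_6 (2d, j=2)            2             2               0                    -2                   0                    0                        0                       
  chi_7 (2d, j=3)            2             -2              -sqrt(2)             0                    sqrt(2)              0                        0                       

Spot check: chi_4 (r->-1, s->-1) on {r^1, r^7} = -1.

D_8 has order 2*8 = 16 with 7 conjugacy classes, hence 7 irreducibles. Sum of squared dims 1 + 1 + 1 + 1 + 4 + 4 + 4 = 16 = |G|. Linear characters come from the abelianisation; the 2-dimensional irreps have character r^k -> 2*cos(2*pi*j*k/8), reflections -> 0.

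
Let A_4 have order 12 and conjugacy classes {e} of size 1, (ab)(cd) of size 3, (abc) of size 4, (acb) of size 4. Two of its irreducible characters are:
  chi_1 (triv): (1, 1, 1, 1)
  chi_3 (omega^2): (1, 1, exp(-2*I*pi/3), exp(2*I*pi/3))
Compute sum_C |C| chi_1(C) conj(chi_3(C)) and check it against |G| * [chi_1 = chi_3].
Sum = 0; so <chi_1, chi_3> = 0 (distinct irreducibles are orthogonal).

Argument: Compute term by term over conjugacy classes (|C| * chi_1(C) * conj(chi_3(C))):
  1*(1)*conj(1) + 3*(1)*conj(1) + 4*(1)*conj(exp(-2*I*pi/3)) + 4*(1)*conj(exp(2*I*pi/3))
  = (1) + (3) + (4*exp(2*I*pi/3)) + (4*exp(-2*I*pi/3))
  = 0.
(Exp terms are combined using exp(i*s)*conj(exp(i*t)) = exp(i*(s-t)), and sums of them are collapsed using the identity that for every m > 1 the m distinct m-th roots of unity sum to 0, e.g. 1 + exp(2*I*pi/3) + exp(-2*I*pi/3) = 0.)
Dividing by |G| = 12 gives 0/12 = 0, matching the row-orthogonality relation <chi_1, chi_3> = [chi_1 = chi_3].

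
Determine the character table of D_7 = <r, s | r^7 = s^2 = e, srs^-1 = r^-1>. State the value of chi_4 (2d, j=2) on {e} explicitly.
Conjugacy classes: {e} of size 1, {r^1, r^6} of size 2, {r^2, r^5} of size 2, {r^3, r^4} of size 2, {s, sr, ..., sr^6} of size 7.
Character table:
  irrep \ class              {e} (size 1)  {r^1, r^6} (size 2)  {r^2, r^5} (size 2)  {r^3, r^4} (size 2)  {s, sr, ..., sr^6} (size 7)
  chi_1 (triv)               1             1                    1                    1                    1                          
  chi_2 (sign: r->1, s->-1)  1             1                    1                    1                    -1                         
  chi_3 (2d, j=1)            2             2*cos(2*pi/7)        -2*cos(3*pi/7)       -2*cos(pi/7)         0                          
  chi_4 (2d, j=2)            2             -2*cos(3*pi/7)       -2*cos(pi/7)         2*cos(2*pi/7)        0                          
  chi_5 (2d, j=3)            2             -2*cos(pi/7)         2*cos(2*pi/7)        -2*cos(3*pi/7)       0                          

Spot check: chi_4 (2d, j=2) on {e} = 2.

Working: D_7 has order 2*7 = 14 with 5 conjugacy classes, hence 5 irreducibles. Sum of squared dims 1 + 1 + 4 + 4 + 4 = 14 = |G|. Linear characters come from the abelianisation; the 2-dimensional irreps have character r^k -> 2*cos(2*pi*j*k/7), reflections -> 0.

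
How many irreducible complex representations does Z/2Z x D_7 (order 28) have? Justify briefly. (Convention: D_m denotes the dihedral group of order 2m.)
10

The number of irreducible complex representations of a finite group equals its number of conjugacy classes. For a direct product, #classes(G x H) = #classes(G) * #classes(H). Z/2Z has 2 classes (abelian), D_7 has 5 classes, so 2 * 5 = 10, so Z/2Z x D_7 (order 28) has exactly 10 irreducible complex representations.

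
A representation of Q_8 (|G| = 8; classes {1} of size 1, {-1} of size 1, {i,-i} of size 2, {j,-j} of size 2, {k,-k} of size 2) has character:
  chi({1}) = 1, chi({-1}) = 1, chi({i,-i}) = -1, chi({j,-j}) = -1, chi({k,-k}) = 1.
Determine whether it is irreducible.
Irreducible: <chi, chi> = 1.

Justification: <chi, chi> = (1/|G|) sum_C |C| * |chi(C)|^2 = (1/8)[1*|1|^2 + 1*|1|^2 + 2*|-1|^2 + 2*|-1|^2 + 2*|1|^2]
  = (1/8)[(1) + (1) + (2) + (2) + (2)] = 8/8 = 1.
A character is irreducible iff <chi, chi> = 1, so this representation is irreducible.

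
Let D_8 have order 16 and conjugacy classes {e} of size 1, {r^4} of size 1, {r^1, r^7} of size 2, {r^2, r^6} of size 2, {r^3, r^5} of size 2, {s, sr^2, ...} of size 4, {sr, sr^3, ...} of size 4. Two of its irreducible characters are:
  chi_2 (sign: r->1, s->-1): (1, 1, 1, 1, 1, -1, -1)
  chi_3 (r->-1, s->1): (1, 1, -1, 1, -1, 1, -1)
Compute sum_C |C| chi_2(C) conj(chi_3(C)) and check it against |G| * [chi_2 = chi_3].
Sum = 0; so <chi_2, chi_3> = 0 (distinct irreducibles are orthogonal).

Explanation: Compute term by term over conjugacy classes (|C| * chi_2(C) * conj(chi_3(C))):
  1*(1)*conj(1) + 1*(1)*conj(1) + 2*(1)*conj(-1) + 2*(1)*conj(1) + 2*(1)*conj(-1) + 4*(-1)*conj(1) + 4*(-1)*conj(-1)
  = (1) + (1) + (-2) + (2) + (-2) + (-4) + (4)
  = 0.
Dividing by |G| = 16 gives 0/16 = 0, matching the row-orthogonality relation <chi_2, chi_3> = [chi_2 = chi_3].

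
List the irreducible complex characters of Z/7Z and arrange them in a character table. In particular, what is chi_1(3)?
Character table of Z/7Z (irreps indexed chi_0,...,chi_6 with chi_k(m) = zeta_7^(k*m), zeta_7 = exp(2*pi*i/7)):
  irrep \ class  {0} (size 1)  {1} (size 1)    {2} (size 1)    {3} (size 1)    {4} (size 1)    {5} (size 1)    {6} (size 1)  
  chi_0          1             1               1               1               1               1               1             
  chi_1          1             exp(2*I*pi/7)   exp(4*I*pi/7)   exp(6*I*pi/7)   exp(-6*I*pi/7)  exp(-4*I*pi/7)  exp(-2*I*pi/7)
  chi_2          1             exp(4*I*pi/7)   exp(-6*I*pi/7)  exp(-2*I*pi/7)  exp(2*I*pi/7)   exp(6*I*pi/7)   exp(-4*I*pi/7)
  chi_3          1             exp(6*I*pi/7)   exp(-2*I*pi/7)  exp(4*I*pi/7)   exp(-4*I*pi/7)  exp(2*I*pi/7)   exp(-6*I*pi/7)
  chi_4          1             exp(-6*I*pi/7)  exp(2*I*pi/7)   exp(-4*I*pi/7)  exp(4*I*pi/7)   exp(-2*I*pi/7)  exp(6*I*pi/7) 
  chi_5          1             exp(-4*I*pi/7)  exp(6*I*pi/7)   exp(2*I*pi/7)   exp(-2*I*pi/7)  exp(-6*I*pi/7)  exp(4*I*pi/7) 
  chi_6          1             exp(-2*I*pi/7)  exp(-4*I*pi/7)  exp(-6*I*pi/7)  exp(6*I*pi/7)   exp(4*I*pi/7)   exp(2*I*pi/7) 

Spot check: chi_1(3) = zeta_7^(1*3) = zeta_7^3 = exp(6*I*pi/7).

Explanation: Z/7Z is abelian, so all 7 irreducible complex representations are 1-dimensional. They are given by chi_k(m) = zeta_7^(k*m) for k = 0,...,6. Row orthogonality: sum_m chi_k(m) conj(chi_l(m)) = 7 * [k = l].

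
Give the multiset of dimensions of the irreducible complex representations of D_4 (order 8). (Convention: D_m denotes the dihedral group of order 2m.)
Dimensions: 1, 1, 1, 1, 2

Derivation: There are 5 irreducibles (= number of conjugacy classes). Their dimensions d_i satisfy sum d_i^2 = |G| = 8: 1 + 1 + 1 + 1 + 4 = 8.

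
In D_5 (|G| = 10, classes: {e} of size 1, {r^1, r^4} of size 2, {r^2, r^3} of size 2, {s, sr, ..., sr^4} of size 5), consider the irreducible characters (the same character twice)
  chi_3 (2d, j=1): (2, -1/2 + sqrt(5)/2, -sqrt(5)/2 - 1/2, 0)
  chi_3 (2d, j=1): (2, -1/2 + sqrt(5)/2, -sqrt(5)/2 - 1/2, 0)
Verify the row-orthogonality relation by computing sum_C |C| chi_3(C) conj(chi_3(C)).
Sum = 10 = |G| = 10; so <chi_3, chi_3> = 1 (norm-1 confirms irreducibility).

Compute term by term over conjugacy classes (|C| * chi_3(C) * conj(chi_3(C))):
  1*(2)*conj(2) + 2*(-1/2 + sqrt(5)/2)*conj(-1/2 + sqrt(5)/2) + 2*(-sqrt(5)/2 - 1/2)*conj(-sqrt(5)/2 - 1/2) + 5*(0)*conj(0)
  = (4) + (3 - sqrt(5)) + (sqrt(5) + 3) + (0)
  = 10.
Dividing by |G| = 10 gives 10/10 = 1, matching the row-orthogonality relation <chi_3, chi_3> = [chi_3 = chi_3].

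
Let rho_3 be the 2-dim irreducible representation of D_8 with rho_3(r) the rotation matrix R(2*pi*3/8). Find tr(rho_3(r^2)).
chi_{rho_3}(r^2) = 2*cos(2*pi*3*2/8) = 0

rho_3(r^2) is rotation by angle 2*pi*3*2/8, whose trace is 2*cos(2*pi*3*2/8) = 0.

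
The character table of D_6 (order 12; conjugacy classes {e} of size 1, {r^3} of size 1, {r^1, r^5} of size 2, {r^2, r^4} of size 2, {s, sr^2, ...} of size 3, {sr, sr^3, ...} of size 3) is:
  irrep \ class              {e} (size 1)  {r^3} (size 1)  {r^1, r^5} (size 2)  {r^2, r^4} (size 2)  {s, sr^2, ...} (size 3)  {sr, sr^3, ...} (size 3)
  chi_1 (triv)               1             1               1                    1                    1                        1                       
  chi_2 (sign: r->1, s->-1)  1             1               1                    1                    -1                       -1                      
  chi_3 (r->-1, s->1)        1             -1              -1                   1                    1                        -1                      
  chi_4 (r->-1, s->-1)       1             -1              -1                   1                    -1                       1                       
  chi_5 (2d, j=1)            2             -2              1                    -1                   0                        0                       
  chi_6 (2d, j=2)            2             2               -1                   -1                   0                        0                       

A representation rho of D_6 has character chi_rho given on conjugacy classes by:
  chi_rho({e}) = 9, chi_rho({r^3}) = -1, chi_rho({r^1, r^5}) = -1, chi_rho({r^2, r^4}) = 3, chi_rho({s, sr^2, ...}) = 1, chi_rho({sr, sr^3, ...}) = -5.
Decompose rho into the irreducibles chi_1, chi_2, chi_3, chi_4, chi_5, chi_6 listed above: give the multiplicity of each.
Multiplicities: chi_1: 0, chi_2: 2, chi_3: 3, chi_4: 0, chi_5: 1, chi_6: 1.

Working: Use <chi_rho, chi> = (1/|G|) sum_C |C| * chi_rho(C) * conj(chi(C)) with |G| = 12 for each irreducible chi in the table:
  <chi_rho, chi_1> = (1/12)[1*(9)*conj(1) + 1*(-1)*conj(1) + 2*(-1)*conj(1) + 2*(3)*conj(1) + 3*(1)*conj(1) + 3*(-5)*conj(1)]
      = (1/12)[(9) + (-1) + (-2) + (6) + (3) + (-15)] = 0/12 = 0
  <chi_rho, chi_2> = (1/12)[1*(9)*conj(1) + 1*(-1)*conj(1) + 2*(-1)*conj(1) + 2*(3)*conj(1) + 3*(1)*conj(-1) + 3*(-5)*conj(-1)]
      = (1/12)[(9) + (-1) + (-2) + (6) + (-3) + (15)] = 24/12 = 2
  <chi_rho, chi_3> = (1/12)[1*(9)*conj(1) + 1*(-1)*conj(-1) + 2*(-1)*conj(-1) + 2*(3)*conj(1) + 3*(1)*conj(1) + 3*(-5)*conj(-1)]
      = (1/12)[(9) + (1) + (2) + (6) + (3) + (15)] = 36/12 = 3
  <chi_rho, chi_4> = (1/12)[1*(9)*conj(1) + 1*(-1)*conj(-1) + 2*(-1)*conj(-1) + 2*(3)*conj(1) + 3*(1)*conj(-1) + 3*(-5)*conj(1)]
      = (1/12)[(9) + (1) + (2) + (6) + (-3) + (-15)] = 0/12 = 0
  <chi_rho, chi_5> = (1/12)[1*(9)*conj(2) + 1*(-1)*conj(-2) + 2*(-1)*conj(1) + 2*(3)*conj(-1) + 3*(1)*conj(0) + 3*(-5)*conj(0)]
      = (1/12)[(18) + (2) + (-2) + (-6) + (0) + (0)] = 12/12 = 1
  <chi_rho, chi_6> = (1/12)[1*(9)*conj(2) + 1*(-1)*conj(2) + 2*(-1)*conj(-1) + 2*(3)*conj(-1) + 3*(1)*conj(0) + 3*(-5)*conj(0)]
      = (1/12)[(18) + (-2) + (2) + (-6) + (0) + (0)] = 12/12 = 1
Dimension check: dim(rho) = sum (mult * dim) = 0*1 + 2*1 + 3*1 + 0*1 + 1*2 + 1*2 = 9 = chi_rho(e) = 9.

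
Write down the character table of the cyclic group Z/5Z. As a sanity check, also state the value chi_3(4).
Character table of Z/5Z (irreps indexed chi_0,...,chi_4 with chi_k(m) = zeta_5^(k*m), zeta_5 = exp(2*pi*i/5)):
  irrep \ class  {0} (size 1)  {1} (size 1)    {2} (size 1)    {3} (size 1)    {4} (size 1)  
  chi_0          1             1               1               1               1             
  chi_1          1             exp(2*I*pi/5)   exp(4*I*pi/5)   exp(-4*I*pi/5)  exp(-2*I*pi/5)
  chi_2          1             exp(4*I*pi/5)   exp(-2*I*pi/5)  exp(2*I*pi/5)   exp(-4*I*pi/5)
  chi_3          1             exp(-4*I*pi/5)  exp(2*I*pi/5)   exp(-2*I*pi/5)  exp(4*I*pi/5) 
  chi_4          1             exp(-2*I*pi/5)  exp(-4*I*pi/5)  exp(4*I*pi/5)   exp(2*I*pi/5) 

Spot check: chi_3(4) = zeta_5^(3*4) = zeta_5^12 = exp(4*I*pi/5).

Explanation: Z/5Z is abelian, so all 5 irreducible complex representations are 1-dimensional. They are given by chi_k(m) = zeta_5^(k*m) for k = 0,...,4. Row orthogonality: sum_m chi_k(m) conj(chi_l(m)) = 5 * [k = l].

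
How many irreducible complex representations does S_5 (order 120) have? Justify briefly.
7

Justification: The number of irreducible complex representations of a finite group equals its number of conjugacy classes. Conjugacy classes in S_5 correspond to cycle types, i.e. partitions of 5; there are p(5) = 7 of them, so S_5 (order 120) has exactly 7 irreducible complex representations.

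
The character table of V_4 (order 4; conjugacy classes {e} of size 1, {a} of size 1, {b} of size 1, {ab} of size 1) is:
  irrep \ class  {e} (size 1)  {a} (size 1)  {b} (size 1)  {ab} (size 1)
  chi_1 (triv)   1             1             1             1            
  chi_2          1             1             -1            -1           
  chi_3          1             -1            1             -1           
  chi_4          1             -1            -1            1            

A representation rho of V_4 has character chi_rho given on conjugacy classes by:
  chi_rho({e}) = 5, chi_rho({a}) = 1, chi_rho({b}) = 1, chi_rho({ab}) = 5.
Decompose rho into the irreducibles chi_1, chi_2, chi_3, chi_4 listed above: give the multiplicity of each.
Multiplicities: chi_1: 3, chi_2: 0, chi_3: 0, chi_4: 2.

Solution. Use <chi_rho, chi> = (1/|G|) sum_C |C| * chi_rho(C) * conj(chi(C)) with |G| = 4 for each irreducible chi in the table:
  <chi_rho, chi_1> = (1/4)[1*(5)*conj(1) + 1*(1)*conj(1) + 1*(1)*conj(1) + 1*(5)*conj(1)]
      = (1/4)[(5) + (1) + (1) + (5)] = 12/4 = 3
  <chi_rho, chi_2> = (1/4)[1*(5)*conj(1) + 1*(1)*conj(1) + 1*(1)*conj(-1) + 1*(5)*conj(-1)]
      = (1/4)[(5) + (1) + (-1) + (-5)] = 0/4 = 0
  <chi_rho, chi_3> = (1/4)[1*(5)*conj(1) + 1*(1)*conj(-1) + 1*(1)*conj(1) + 1*(5)*conj(-1)]
      = (1/4)[(5) + (-1) + (1) + (-5)] = 0/4 = 0
  <chi_rho, chi_4> = (1/4)[1*(5)*conj(1) + 1*(1)*conj(-1) + 1*(1)*conj(-1) + 1*(5)*conj(1)]
      = (1/4)[(5) + (-1) + (-1) + (5)] = 8/4 = 2
Dimension check: dim(rho) = sum (mult * dim) = 3*1 + 0*1 + 0*1 + 2*1 = 5 = chi_rho(e) = 5.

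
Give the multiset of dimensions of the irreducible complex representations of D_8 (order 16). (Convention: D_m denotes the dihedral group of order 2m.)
Dimensions: 1, 1, 1, 1, 2, 2, 2

There are 7 irreducibles (= number of conjugacy classes). Their dimensions d_i satisfy sum d_i^2 = |G| = 16: 1 + 1 + 1 + 1 + 4 + 4 + 4 = 16.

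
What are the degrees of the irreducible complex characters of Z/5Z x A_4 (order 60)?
Dimensions: 1, 1, 1, 1, 1, 1, 1, 1, 1, 1, 1, 1, 1, 1, 1, 3, 3, 3, 3, 3

Argument: There are 20 irreducibles (= number of conjugacy classes). Their dimensions d_i satisfy sum d_i^2 = |G| = 60: 1 + 1 + 1 + 1 + 1 + 1 + 1 + 1 + 1 + 1 + 1 + 1 + 1 + 1 + 1 + 9 + 9 + 9 + 9 + 9 = 60. (For the product with Z/5Z: each of the 5 1-dim characters of Z/5Z tensors with each irrep of A_4, giving 5 copies of each A_4-dimension.)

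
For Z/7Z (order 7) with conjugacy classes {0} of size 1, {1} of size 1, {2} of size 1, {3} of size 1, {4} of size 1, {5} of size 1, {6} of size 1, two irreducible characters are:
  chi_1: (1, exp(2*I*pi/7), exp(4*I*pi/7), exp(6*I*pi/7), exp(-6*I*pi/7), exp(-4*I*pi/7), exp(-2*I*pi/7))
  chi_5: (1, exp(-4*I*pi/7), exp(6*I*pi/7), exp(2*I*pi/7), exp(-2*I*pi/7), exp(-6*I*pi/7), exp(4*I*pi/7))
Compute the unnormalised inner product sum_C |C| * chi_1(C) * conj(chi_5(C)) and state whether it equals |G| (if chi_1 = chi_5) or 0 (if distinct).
Sum = 0; so <chi_1, chi_5> = 0 (distinct irreducibles are orthogonal).

Why: Compute term by term over conjugacy classes (|C| * chi_1(C) * conj(chi_5(C))):
  1*(1)*conj(1) + 1*(exp(2*I*pi/7))*conj(exp(-4*I*pi/7)) + 1*(exp(4*I*pi/7))*conj(exp(6*I*pi/7)) + 1*(exp(6*I*pi/7))*conj(exp(2*I*pi/7)) + 1*(exp(-6*I*pi/7))*conj(exp(-2*I*pi/7)) + 1*(exp(-4*I*pi/7))*conj(exp(-6*I*pi/7)) + 1*(exp(-2*I*pi/7))*conj(exp(4*I*pi/7))
  = (1) + (exp(6*I*pi/7)) + (exp(-2*I*pi/7)) + (exp(4*I*pi/7)) + (exp(-4*I*pi/7)) + (exp(2*I*pi/7)) + (exp(-6*I*pi/7))
  = 0.
(Exp terms are combined using exp(i*s)*conj(exp(i*t)) = exp(i*(s-t)), and sums of them are collapsed using the identity that for every m > 1 the m distinct m-th roots of unity sum to 0, e.g. 1 + exp(2*I*pi/3) + exp(-2*I*pi/3) = 0.)
Dividing by |G| = 7 gives 0/7 = 0, matching the row-orthogonality relation <chi_1, chi_5> = [chi_1 = chi_5].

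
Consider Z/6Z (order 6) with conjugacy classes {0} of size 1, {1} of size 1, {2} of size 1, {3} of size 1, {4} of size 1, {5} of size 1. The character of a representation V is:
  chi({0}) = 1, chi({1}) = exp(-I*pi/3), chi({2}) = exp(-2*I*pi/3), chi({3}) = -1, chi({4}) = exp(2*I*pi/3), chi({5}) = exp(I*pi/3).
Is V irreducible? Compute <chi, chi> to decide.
Irreducible: <chi, chi> = 1.

Details: <chi, chi> = (1/|G|) sum_C |C| * |chi(C)|^2 = (1/6)[1*|1|^2 + 1*|exp(-I*pi/3)|^2 + 1*|exp(-2*I*pi/3)|^2 + 1*|-1|^2 + 1*|exp(2*I*pi/3)|^2 + 1*|exp(I*pi/3)|^2]
  = (1/6)[(1) + (1) + (1) + (1) + (1) + (1)] = 6/6 = 1.
(Exp terms are combined using exp(i*s)*conj(exp(i*t)) = exp(i*(s-t)), and sums of them are collapsed using the identity that for every m > 1 the m distinct m-th roots of unity sum to 0, e.g. 1 + exp(2*I*pi/3) + exp(-2*I*pi/3) = 0.)
A character is irreducible iff <chi, chi> = 1, so this representation is irreducible.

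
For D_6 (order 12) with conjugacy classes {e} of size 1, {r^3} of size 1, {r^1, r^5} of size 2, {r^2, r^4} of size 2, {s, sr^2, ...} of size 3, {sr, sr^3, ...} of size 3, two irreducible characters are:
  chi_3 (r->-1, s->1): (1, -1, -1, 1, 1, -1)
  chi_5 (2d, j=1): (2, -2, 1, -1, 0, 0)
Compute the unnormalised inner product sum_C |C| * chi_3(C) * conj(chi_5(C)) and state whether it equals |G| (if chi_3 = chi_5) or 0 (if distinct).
Sum = 0; so <chi_3, chi_5> = 0 (distinct irreducibles are orthogonal).

Proof sketch: Compute term by term over conjugacy classes (|C| * chi_3(C) * conj(chi_5(C))):
  1*(1)*conj(2) + 1*(-1)*conj(-2) + 2*(-1)*conj(1) + 2*(1)*conj(-1) + 3*(1)*conj(0) + 3*(-1)*conj(0)
  = (2) + (2) + (-2) + (-2) + (0) + (0)
  = 0.
Dividing by |G| = 12 gives 0/12 = 0, matching the row-orthogonality relation <chi_3, chi_5> = [chi_3 = chi_5].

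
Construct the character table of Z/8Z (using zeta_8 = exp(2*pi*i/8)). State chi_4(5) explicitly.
Character table of Z/8Z (irreps indexed chi_0,...,chi_7 with chi_k(m) = zeta_8^(k*m), zeta_8 = exp(2*pi*i/8)):
  irrep \ class  {0} (size 1)  {1} (size 1)    {2} (size 1)  {3} (size 1)    {4} (size 1)  {5} (size 1)    {6} (size 1)  {7} (size 1)  
  chi_0          1             1               1             1               1             1               1             1             
  chi_1          1             exp(I*pi/4)     I             exp(3*I*pi/4)   -1            exp(-3*I*pi/4)  -I            exp(-I*pi/4)  
  chi_2          1             I               -1            -I              1             I               -1            -I            
  chi_3          1             exp(3*I*pi/4)   -I            exp(I*pi/4)     -1            exp(-I*pi/4)    I             exp(-3*I*pi/4)
  chi_4          1             -1              1             -1              1             -1              1             -1            
  chi_5          1             exp(-3*I*pi/4)  I             exp(-I*pi/4)    -1            exp(I*pi/4)     -I            exp(3*I*pi/4) 
  chi_6          1             -I              -1            I               1             -I              -1            I             
  chi_7          1             exp(-I*pi/4)    -I            exp(-3*I*pi/4)  -1            exp(3*I*pi/4)   I             exp(I*pi/4)   

Spot check: chi_4(5) = zeta_8^(4*5) = zeta_8^20 = -1.

Z/8Z is abelian, so all 8 irreducible complex representations are 1-dimensional. They are given by chi_k(m) = zeta_8^(k*m) for k = 0,...,7. Row orthogonality: sum_m chi_k(m) conj(chi_l(m)) = 8 * [k = l].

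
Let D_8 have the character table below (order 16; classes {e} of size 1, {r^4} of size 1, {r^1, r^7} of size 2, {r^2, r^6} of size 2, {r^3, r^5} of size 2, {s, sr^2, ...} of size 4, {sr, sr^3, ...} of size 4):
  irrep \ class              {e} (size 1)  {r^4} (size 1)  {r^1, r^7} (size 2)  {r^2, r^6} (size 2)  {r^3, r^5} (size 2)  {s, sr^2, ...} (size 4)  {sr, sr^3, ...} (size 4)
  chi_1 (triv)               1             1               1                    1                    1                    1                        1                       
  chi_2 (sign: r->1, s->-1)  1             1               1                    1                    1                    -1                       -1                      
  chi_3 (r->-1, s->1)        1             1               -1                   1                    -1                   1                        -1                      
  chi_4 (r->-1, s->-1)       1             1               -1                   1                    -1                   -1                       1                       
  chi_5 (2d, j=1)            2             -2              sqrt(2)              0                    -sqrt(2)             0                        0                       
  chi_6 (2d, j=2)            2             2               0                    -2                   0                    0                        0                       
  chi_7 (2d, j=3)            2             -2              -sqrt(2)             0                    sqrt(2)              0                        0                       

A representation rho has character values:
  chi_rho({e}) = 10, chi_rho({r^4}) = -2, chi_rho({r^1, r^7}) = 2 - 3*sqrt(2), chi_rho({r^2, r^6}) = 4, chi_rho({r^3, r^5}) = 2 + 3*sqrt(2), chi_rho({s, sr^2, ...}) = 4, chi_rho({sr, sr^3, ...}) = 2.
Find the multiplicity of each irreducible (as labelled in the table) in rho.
Multiplicities: chi_1: 3, chi_2: 0, chi_3: 1, chi_4: 0, chi_5: 0, chi_6: 0, chi_7: 3.

Use <chi_rho, chi> = (1/|G|) sum_C |C| * chi_rho(C) * conj(chi(C)) with |G| = 16 for each irreducible chi in the table:
  <chi_rho, chi_1> = (1/16)[1*(10)*conj(1) + 1*(-2)*conj(1) + 2*(2 - 3*sqrt(2))*conj(1) + 2*(4)*conj(1) + 2*(2 + 3*sqrt(2))*conj(1) + 4*(4)*conj(1) + 4*(2)*conj(1)]
      = (1/16)[(10) + (-2) + (4 - 6*sqrt(2)) + (8) + (4 + 6*sqrt(2)) + (16) + (8)] = 48/16 = 3
  <chi_rho, chi_2> = (1/16)[1*(10)*conj(1) + 1*(-2)*conj(1) + 2*(2 - 3*sqrt(2))*conj(1) + 2*(4)*conj(1) + 2*(2 + 3*sqrt(2))*conj(1) + 4*(4)*conj(-1) + 4*(2)*conj(-1)]
      = (1/16)[(10) + (-2) + (4 - 6*sqrt(2)) + (8) + (4 + 6*sqrt(2)) + (-16) + (-8)] = 0/16 = 0
  <chi_rho, chi_3> = (1/16)[1*(10)*conj(1) + 1*(-2)*conj(1) + 2*(2 - 3*sqrt(2))*conj(-1) + 2*(4)*conj(1) + 2*(2 + 3*sqrt(2))*conj(-1) + 4*(4)*conj(1) + 4*(2)*conj(-1)]
      = (1/16)[(10) + (-2) + (-4 + 6*sqrt(2)) + (8) + (-6*sqrt(2) - 4) + (16) + (-8)] = 16/16 = 1
  <chi_rho, chi_4> = (1/16)[1*(10)*conj(1) + 1*(-2)*conj(1) + 2*(2 - 3*sqrt(2))*conj(-1) + 2*(4)*conj(1) + 2*(2 + 3*sqrt(2))*conj(-1) + 4*(4)*conj(-1) + 4*(2)*conj(1)]
      = (1/16)[(10) + (-2) + (-4 + 6*sqrt(2)) + (8) + (-6*sqrt(2) - 4) + (-16) + (8)] = 0/16 = 0
  <chi_rho, chi_5> = (1/16)[1*(10)*conj(2) + 1*(-2)*conj(-2) + 2*(2 - 3*sqrt(2))*conj(sqrt(2)) + 2*(4)*conj(0) + 2*(2 + 3*sqrt(2))*conj(-sqrt(2)) + 4*(4)*conj(0) + 4*(2)*conj(0)]
      = (1/16)[(20) + (4) + (-12 + 4*sqrt(2)) + (0) + (-12 - 4*sqrt(2)) + (0) + (0)] = 0/16 = 0
  <chi_rho, chi_6> = (1/16)[1*(10)*conj(2) + 1*(-2)*conj(2) + 2*(2 - 3*sqrt(2))*conj(0) + 2*(4)*conj(-2) + 2*(2 + 3*sqrt(2))*conj(0) + 4*(4)*conj(0) + 4*(2)*conj(0)]
      = (1/16)[(20) + (-4) + (0) + (-16) + (0) + (0) + (0)] = 0/16 = 0
  <chi_rho, chi_7> = (1/16)[1*(10)*conj(2) + 1*(-2)*conj(-2) + 2*(2 - 3*sqrt(2))*conj(-sqrt(2)) + 2*(4)*conj(0) + 2*(2 + 3*sqrt(2))*conj(sqrt(2)) + 4*(4)*conj(0) + 4*(2)*conj(0)]
      = (1/16)[(20) + (4) + (12 - 4*sqrt(2)) + (0) + (4*sqrt(2) + 12) + (0) + (0)] = 48/16 = 3
Dimension check: dim(rho) = sum (mult * dim) = 3*1 + 0*1 + 1*1 + 0*1 + 0*2 + 0*2 + 3*2 = 10 = chi_rho(e) = 10.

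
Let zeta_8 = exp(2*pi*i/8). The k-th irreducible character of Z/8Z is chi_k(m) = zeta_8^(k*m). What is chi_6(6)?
chi_6(6) = zeta_8^36 = -1

Derivation: chi_6(6) = zeta_8^(6*6) = zeta_8^36. Since zeta_8^8 = 1, this equals zeta_8^4 = exp(2*pi*i*4/8) = -1.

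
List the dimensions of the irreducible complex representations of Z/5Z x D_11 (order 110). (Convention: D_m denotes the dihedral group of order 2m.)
Dimensions: 1, 1, 1, 1, 1, 1, 1, 1, 1, 1, 2, 2, 2, 2, 2, 2, 2, 2, 2, 2, 2, 2, 2, 2, 2, 2, 2, 2, 2, 2, 2, 2, 2, 2, 2

Working: There are 35 irreducibles (= number of conjugacy classes). Their dimensions d_i satisfy sum d_i^2 = |G| = 110: 1 + 1 + 1 + 1 + 1 + 1 + 1 + 1 + 1 + 1 + 4 + 4 + 4 + 4 + 4 + 4 + 4 + 4 + 4 + 4 + 4 + 4 + 4 + 4 + 4 + 4 + 4 + 4 + 4 + 4 + 4 + 4 + 4 + 4 + 4 = 110. (For the product with Z/5Z: each of the 5 1-dim characters of Z/5Z tensors with each irrep of D_11, giving 5 copies of each D_11-dimension.)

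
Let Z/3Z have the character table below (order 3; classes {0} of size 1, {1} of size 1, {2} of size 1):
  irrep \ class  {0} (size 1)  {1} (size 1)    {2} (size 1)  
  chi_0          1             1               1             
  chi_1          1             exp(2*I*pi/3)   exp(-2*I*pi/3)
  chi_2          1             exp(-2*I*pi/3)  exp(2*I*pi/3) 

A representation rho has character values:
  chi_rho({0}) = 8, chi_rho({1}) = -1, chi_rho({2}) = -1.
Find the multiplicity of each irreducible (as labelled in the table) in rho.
Multiplicities: chi_0: 2, chi_1: 3, chi_2: 3.

Working: Use <chi_rho, chi> = (1/|G|) sum_C |C| * chi_rho(C) * conj(chi(C)) with |G| = 3 for each irreducible chi in the table:
  <chi_rho, chi_0> = (1/3)[1*(8)*conj(1) + 1*(-1)*conj(1) + 1*(-1)*conj(1)]
      = (1/3)[(8) + (-1) + (-1)] = 6/3 = 2
  <chi_rho, chi_1> = (1/3)[1*(8)*conj(1) + 1*(-1)*conj(exp(2*I*pi/3)) + 1*(-1)*conj(exp(-2*I*pi/3))]
      = (1/3)[(8) + (3 + 2*exp(-2*I*pi/3) + 3*exp(2*I*pi/3)) + (3 + 3*exp(-2*I*pi/3) + 2*exp(2*I*pi/3))] = 9/3 = 3
  <chi_rho, chi_2> = (1/3)[1*(8)*conj(1) + 1*(-1)*conj(exp(-2*I*pi/3)) + 1*(-1)*conj(exp(2*I*pi/3))]
      = (1/3)[(8) + (3 + 3*exp(-2*I*pi/3) + 2*exp(2*I*pi/3)) + (3 + 2*exp(-2*I*pi/3) + 3*exp(2*I*pi/3))] = 9/3 = 3
(Exp terms are combined using exp(i*s)*conj(exp(i*t)) = exp(i*(s-t)), and sums of them are collapsed using the identity that for every m > 1 the m distinct m-th roots of unity sum to 0, e.g. 1 + exp(2*I*pi/3) + exp(-2*I*pi/3) = 0.)
Dimension check: dim(rho) = sum (mult * dim) = 2*1 + 3*1 + 3*1 = 8 = chi_rho(e) = 8.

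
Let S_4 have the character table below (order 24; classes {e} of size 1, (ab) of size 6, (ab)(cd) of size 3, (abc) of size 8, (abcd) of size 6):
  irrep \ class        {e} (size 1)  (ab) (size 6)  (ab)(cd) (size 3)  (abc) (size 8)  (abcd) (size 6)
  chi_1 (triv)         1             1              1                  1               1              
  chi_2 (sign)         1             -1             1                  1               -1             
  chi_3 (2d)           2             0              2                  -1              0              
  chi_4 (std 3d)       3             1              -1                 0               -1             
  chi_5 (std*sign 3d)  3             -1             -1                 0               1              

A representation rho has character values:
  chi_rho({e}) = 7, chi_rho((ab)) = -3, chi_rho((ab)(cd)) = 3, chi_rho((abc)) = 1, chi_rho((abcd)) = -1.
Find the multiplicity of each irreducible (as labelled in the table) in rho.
Multiplicities: chi_1: 0, chi_2: 2, chi_3: 1, chi_4: 0, chi_5: 1.

Use <chi_rho, chi> = (1/|G|) sum_C |C| * chi_rho(C) * conj(chi(C)) with |G| = 24 for each irreducible chi in the table:
  <chi_rho, chi_1> = (1/24)[1*(7)*conj(1) + 6*(-3)*conj(1) + 3*(3)*conj(1) + 8*(1)*conj(1) + 6*(-1)*conj(1)]
      = (1/24)[(7) + (-18) + (9) + (8) + (-6)] = 0/24 = 0
  <chi_rho, chi_2> = (1/24)[1*(7)*conj(1) + 6*(-3)*conj(-1) + 3*(3)*conj(1) + 8*(1)*conj(1) + 6*(-1)*conj(-1)]
      = (1/24)[(7) + (18) + (9) + (8) + (6)] = 48/24 = 2
  <chi_rho, chi_3> = (1/24)[1*(7)*conj(2) + 6*(-3)*conj(0) + 3*(3)*conj(2) + 8*(1)*conj(-1) + 6*(-1)*conj(0)]
      = (1/24)[(14) + (0) + (18) + (-8) + (0)] = 24/24 = 1
  <chi_rho, chi_4> = (1/24)[1*(7)*conj(3) + 6*(-3)*conj(1) + 3*(3)*conj(-1) + 8*(1)*conj(0) + 6*(-1)*conj(-1)]
      = (1/24)[(21) + (-18) + (-9) + (0) + (6)] = 0/24 = 0
  <chi_rho, chi_5> = (1/24)[1*(7)*conj(3) + 6*(-3)*conj(-1) + 3*(3)*conj(-1) + 8*(1)*conj(0) + 6*(-1)*conj(1)]
      = (1/24)[(21) + (18) + (-9) + (0) + (-6)] = 24/24 = 1
Dimension check: dim(rho) = sum (mult * dim) = 0*1 + 2*1 + 1*2 + 0*3 + 1*3 = 7 = chi_rho(e) = 7.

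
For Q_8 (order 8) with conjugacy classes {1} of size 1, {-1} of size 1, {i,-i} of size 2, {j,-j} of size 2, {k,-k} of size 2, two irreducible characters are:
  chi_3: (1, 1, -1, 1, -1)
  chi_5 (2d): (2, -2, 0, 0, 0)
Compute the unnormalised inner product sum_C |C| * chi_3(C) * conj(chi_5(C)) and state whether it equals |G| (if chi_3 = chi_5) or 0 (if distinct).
Sum = 0; so <chi_3, chi_5> = 0 (distinct irreducibles are orthogonal).

Derivation: Compute term by term over conjugacy classes (|C| * chi_3(C) * conj(chi_5(C))):
  1*(1)*conj(2) + 1*(1)*conj(-2) + 2*(-1)*conj(0) + 2*(1)*conj(0) + 2*(-1)*conj(0)
  = (2) + (-2) + (0) + (0) + (0)
  = 0.
Dividing by |G| = 8 gives 0/8 = 0, matching the row-orthogonality relation <chi_3, chi_5> = [chi_3 = chi_5].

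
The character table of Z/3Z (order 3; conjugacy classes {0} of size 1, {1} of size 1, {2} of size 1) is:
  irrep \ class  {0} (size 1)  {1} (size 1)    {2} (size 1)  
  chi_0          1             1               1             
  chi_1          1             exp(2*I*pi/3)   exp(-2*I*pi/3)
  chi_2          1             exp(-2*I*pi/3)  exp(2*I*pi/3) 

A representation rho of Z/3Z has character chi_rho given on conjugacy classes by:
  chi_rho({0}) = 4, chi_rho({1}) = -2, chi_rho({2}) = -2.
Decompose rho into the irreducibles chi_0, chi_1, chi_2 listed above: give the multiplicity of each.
Multiplicities: chi_0: 0, chi_1: 2, chi_2: 2.

Proof sketch: Use <chi_rho, chi> = (1/|G|) sum_C |C| * chi_rho(C) * conj(chi(C)) with |G| = 3 for each irreducible chi in the table:
  <chi_rho, chi_0> = (1/3)[1*(4)*conj(1) + 1*(-2)*conj(1) + 1*(-2)*conj(1)]
      = (1/3)[(4) + (-2) + (-2)] = 0/3 = 0
  <chi_rho, chi_1> = (1/3)[1*(4)*conj(1) + 1*(-2)*conj(exp(2*I*pi/3)) + 1*(-2)*conj(exp(-2*I*pi/3))]
      = (1/3)[(4) + (2 + 2*exp(2*I*pi/3)) + (2 + 2*exp(-2*I*pi/3))] = 6/3 = 2
  <chi_rho, chi_2> = (1/3)[1*(4)*conj(1) + 1*(-2)*conj(exp(-2*I*pi/3)) + 1*(-2)*conj(exp(2*I*pi/3))]
      = (1/3)[(4) + (2 + 2*exp(-2*I*pi/3)) + (2 + 2*exp(2*I*pi/3))] = 6/3 = 2
(Exp terms are combined using exp(i*s)*conj(exp(i*t)) = exp(i*(s-t)), and sums of them are collapsed using the identity that for every m > 1 the m distinct m-th roots of unity sum to 0, e.g. 1 + exp(2*I*pi/3) + exp(-2*I*pi/3) = 0.)
Dimension check: dim(rho) = sum (mult * dim) = 0*1 + 2*1 + 2*1 = 4 = chi_rho(e) = 4.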